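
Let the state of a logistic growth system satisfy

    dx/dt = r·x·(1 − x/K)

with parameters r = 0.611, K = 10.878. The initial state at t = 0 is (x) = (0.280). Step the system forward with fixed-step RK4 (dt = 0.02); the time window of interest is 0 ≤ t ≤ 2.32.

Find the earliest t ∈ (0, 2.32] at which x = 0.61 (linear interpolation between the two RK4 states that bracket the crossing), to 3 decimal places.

t=0.000: state=(0.280)
step 1 (dt=0.02): k1=(0.167), k2=(0.168), k3=(0.168), k4=(0.169); state += dt/6·(k1+2k2+2k3+k4)
t=0.020: state=(0.283)
t=0.040: state=(0.287)
t=0.060: state=(0.290)
continuing one RK4 step at a time; state shown every 5 steps (Δt=0.1):
t=0.100: state=(0.297)
t=0.200: state=(0.315)
t=0.300: state=(0.335)
t=0.400: state=(0.355)
t=0.500: state=(0.377)
t=0.600: state=(0.399)
t=0.700: state=(0.424)
t=0.800: state=(0.449)
t=0.900: state=(0.476)
t=1.000: state=(0.505)
t=1.100: state=(0.535)
t=1.200: state=(0.567)
t=1.300: state=(0.601)
t=1.320: state=(0.608)
next step: t=1.340: state=(0.615) — x has crossed 0.61
linear interpolation between t=1.320 (0.60783) and t=1.340 (0.61488) → t≈1.326

t = 1.326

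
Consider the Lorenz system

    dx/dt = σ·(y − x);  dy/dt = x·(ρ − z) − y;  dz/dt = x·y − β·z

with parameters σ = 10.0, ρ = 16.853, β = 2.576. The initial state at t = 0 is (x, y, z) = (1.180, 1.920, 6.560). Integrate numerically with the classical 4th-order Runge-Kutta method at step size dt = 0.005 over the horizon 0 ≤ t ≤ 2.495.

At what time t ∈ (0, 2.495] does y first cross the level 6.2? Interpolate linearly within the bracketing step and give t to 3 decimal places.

t = 0.196

t=0.000: state=(1.180, 1.920, 6.560)
step 1 (dt=0.005): k1=(7.400, 10.226, -14.633), k2=(7.471, 10.434, -14.473), k3=(7.474, 10.435, -14.473), k4=(7.548, 10.646, -14.311); state += dt/6·(k1+2k2+2k3+k4)
t=0.005: state=(1.217, 1.972, 6.488)
t=0.010: state=(1.256, 2.026, 6.417)
t=0.015: state=(1.294, 2.083, 6.348)
continuing one RK4 step at a time; state shown every 20 steps (Δt=0.1):
t=0.100: state=(2.149, 3.436, 5.460)
t=0.195: state=(3.828, 6.169, 5.478)
next step: t=0.200: state=(3.947, 6.358, 5.529) — y has crossed 6.2
linear interpolation between t=0.195 (6.16890) and t=0.200 (6.35818) → t≈0.196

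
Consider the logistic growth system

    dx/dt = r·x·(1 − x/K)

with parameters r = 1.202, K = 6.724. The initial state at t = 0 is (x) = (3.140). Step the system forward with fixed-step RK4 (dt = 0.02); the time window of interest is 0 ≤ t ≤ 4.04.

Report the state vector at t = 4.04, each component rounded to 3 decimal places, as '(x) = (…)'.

t=0.000: state=(3.140)
step 1 (dt=0.02): k1=(2.012), k2=(2.013), k3=(2.013), k4=(2.015); state += dt/6·(k1+2k2+2k3+k4)
t=0.020: state=(3.180)
t=0.040: state=(3.221)
t=0.060: state=(3.261)
continuing one RK4 step at a time; state shown every 10 steps (Δt=0.2):
t=0.200: state=(3.544)
t=0.400: state=(3.942)
t=0.600: state=(4.324)
t=0.800: state=(4.681)
t=1.000: state=(5.006)
t=1.200: state=(5.295)
t=1.400: state=(5.547)
t=1.600: state=(5.763)
t=1.800: state=(5.944)
t=2.000: state=(6.095)
t=2.200: state=(6.220)
t=2.400: state=(6.321)
t=2.600: state=(6.403)
t=2.800: state=(6.469)
t=3.000: state=(6.522)
t=3.200: state=(6.564)
t=3.400: state=(6.598)
t=3.600: state=(6.624)
t=3.800: state=(6.645)
t=4.000: state=(6.662)
t=4.040: state=(6.665)

(x) = (6.665)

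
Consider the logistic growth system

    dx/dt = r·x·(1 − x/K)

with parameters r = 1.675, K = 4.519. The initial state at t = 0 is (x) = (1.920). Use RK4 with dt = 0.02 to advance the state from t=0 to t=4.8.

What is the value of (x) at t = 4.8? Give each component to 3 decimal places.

(x) = (4.517)

t=0.000: state=(1.920)
step 1 (dt=0.02): k1=(1.850), k2=(1.854), k3=(1.854), k4=(1.858); state += dt/6·(k1+2k2+2k3+k4)
t=0.020: state=(1.957)
t=0.040: state=(1.994)
t=0.060: state=(2.032)
continuing one RK4 step at a time; state shown every 10 steps (Δt=0.2):
t=0.200: state=(2.296)
t=0.400: state=(2.670)
t=0.600: state=(3.022)
t=0.800: state=(3.336)
t=1.000: state=(3.605)
t=1.200: state=(3.825)
t=1.400: state=(4.000)
t=1.600: state=(4.135)
t=1.800: state=(4.238)
t=2.000: state=(4.314)
t=2.200: state=(4.371)
t=2.400: state=(4.412)
t=2.600: state=(4.442)
t=2.800: state=(4.463)
t=3.000: state=(4.479)
t=3.200: state=(4.490)
t=3.400: state=(4.499)
t=3.600: state=(4.504)
t=3.800: state=(4.508)
t=4.000: state=(4.511)
t=4.200: state=(4.514)
t=4.400: state=(4.515)
t=4.600: state=(4.516)
t=4.800: state=(4.517)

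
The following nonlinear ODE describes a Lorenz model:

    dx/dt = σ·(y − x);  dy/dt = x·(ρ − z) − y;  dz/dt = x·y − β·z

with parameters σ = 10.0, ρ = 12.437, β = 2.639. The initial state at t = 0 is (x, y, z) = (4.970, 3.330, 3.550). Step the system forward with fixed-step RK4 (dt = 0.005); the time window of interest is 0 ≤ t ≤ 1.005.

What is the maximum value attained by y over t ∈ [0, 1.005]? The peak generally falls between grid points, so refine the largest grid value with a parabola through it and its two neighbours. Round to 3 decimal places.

t=0.000: state=(4.970, 3.330, 3.550)
step 1 (dt=0.005): k1=(-16.400, 40.838, 7.182), k2=(-14.969, 40.283, 7.501), k3=(-15.019, 40.313, 7.504), k4=(-13.633, 39.786, 7.819); state += dt/6·(k1+2k2+2k3+k4)
t=0.005: state=(4.895, 3.532, 3.588)
t=0.010: state=(4.833, 3.728, 3.628)
t=0.015: state=(4.784, 3.920, 3.672)
continuing one RK4 step at a time; state shown every 10 steps (Δt=0.05):
t=0.050: state=(4.729, 5.178, 4.068)
t=0.100: state=(5.263, 6.843, 4.970)
t=0.150: state=(6.222, 8.399, 6.415)
t=0.200: state=(7.359, 9.641, 8.517)
t=0.250: state=(8.400, 10.168, 11.169)
t=0.300: state=(9.015, 9.612, 13.884)
t=0.350: state=(8.937, 8.015, 15.921)
t=0.400: state=(8.136, 5.946, 16.759)
t=0.450: state=(6.865, 4.098, 16.442)
t=0.500: state=(5.486, 2.834, 15.397)
t=0.550: state=(4.280, 2.146, 14.051)
t=0.600: state=(3.371, 1.868, 12.666)
t=0.650: state=(2.767, 1.838, 11.362)
t=0.700: state=(2.423, 1.958, 10.185)
t=0.750: state=(2.284, 2.180, 9.152)
t=0.800: state=(2.306, 2.490, 8.270)
t=0.850: state=(2.462, 2.896, 7.547)
t=0.900: state=(2.738, 3.410, 6.997)
t=0.950: state=(3.134, 4.049, 6.645)
t=1.000: state=(3.654, 4.822, 6.529)
t=1.005: state=(3.713, 4.906, 6.532)
largest grid value and its neighbours: y(0.245)=10.15976, y(0.250)=10.16775, y(0.255)=10.16454
parabola through these three points peaks at t≈0.251 with y≈10.16800

max y = 10.168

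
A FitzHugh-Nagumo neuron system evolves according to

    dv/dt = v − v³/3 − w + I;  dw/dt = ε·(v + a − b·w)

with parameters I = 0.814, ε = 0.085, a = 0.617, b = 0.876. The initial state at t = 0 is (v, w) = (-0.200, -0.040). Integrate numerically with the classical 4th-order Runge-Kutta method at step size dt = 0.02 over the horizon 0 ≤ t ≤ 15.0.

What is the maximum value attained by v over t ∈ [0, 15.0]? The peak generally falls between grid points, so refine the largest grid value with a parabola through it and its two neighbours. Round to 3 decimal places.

max v = 1.936

t=0.000: state=(-0.200, -0.040)
step 1 (dt=0.02): k1=(0.657, 0.038), k2=(0.663, 0.039), k3=(0.663, 0.039), k4=(0.669, 0.039); state += dt/6·(k1+2k2+2k3+k4)
t=0.020: state=(-0.187, -0.039)
t=0.040: state=(-0.173, -0.038)
t=0.060: state=(-0.160, -0.038)
continuing one RK4 step at a time; state shown every 25 steps (Δt=0.5):
t=0.500: state=(0.217, -0.013)
t=1.000: state=(0.846, 0.035)
t=1.500: state=(1.509, 0.109)
t=2.000: state=(1.851, 0.202)
t=2.500: state=(1.933, 0.300)
t=3.000: state=(1.928, 0.395)
t=3.500: state=(1.901, 0.487)
t=4.000: state=(1.869, 0.573)
t=4.500: state=(1.835, 0.655)
t=5.000: state=(1.802, 0.733)
t=5.500: state=(1.768, 0.806)
t=6.000: state=(1.735, 0.876)
t=6.500: state=(1.701, 0.941)
t=7.000: state=(1.668, 1.003)
t=7.500: state=(1.634, 1.061)
t=8.000: state=(1.601, 1.115)
t=8.500: state=(1.567, 1.166)
t=9.000: state=(1.533, 1.214)
t=9.500: state=(1.499, 1.259)
t=10.000: state=(1.465, 1.300)
t=10.500: state=(1.430, 1.339)
t=11.000: state=(1.395, 1.375)
t=11.500: state=(1.360, 1.407)
t=12.000: state=(1.323, 1.438)
t=12.500: state=(1.287, 1.465)
t=13.000: state=(1.249, 1.490)
t=13.500: state=(1.210, 1.513)
t=14.000: state=(1.169, 1.533)
t=14.500: state=(1.127, 1.551)
t=15.000: state=(1.082, 1.566)
largest grid value and its neighbours: v(2.640)=1.93582, v(2.660)=1.93588, v(2.680)=1.93585
parabola through these three points peaks at t≈2.663 with v≈1.93588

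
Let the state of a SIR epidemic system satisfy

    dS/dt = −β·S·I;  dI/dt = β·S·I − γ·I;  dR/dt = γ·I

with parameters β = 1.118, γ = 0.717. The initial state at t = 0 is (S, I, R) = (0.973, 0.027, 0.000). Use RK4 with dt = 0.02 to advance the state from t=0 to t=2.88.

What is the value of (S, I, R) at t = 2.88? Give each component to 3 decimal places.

(S, I, R) = (0.842, 0.065, 0.093)

t=0.000: state=(0.973, 0.027, 0.000)
step 1 (dt=0.02): k1=(-0.029, 0.010, 0.019), k2=(-0.029, 0.010, 0.019), k3=(-0.029, 0.010, 0.019), k4=(-0.030, 0.010, 0.020); state += dt/6·(k1+2k2+2k3+k4)
t=0.020: state=(0.972, 0.027, 0.000)
t=0.040: state=(0.972, 0.027, 0.001)
t=0.060: state=(0.971, 0.028, 0.001)
continuing one RK4 step at a time; state shown every 5 steps (Δt=0.1):
t=0.100: state=(0.970, 0.028, 0.002)
t=0.200: state=(0.967, 0.029, 0.004)
t=0.300: state=(0.964, 0.030, 0.006)
t=0.400: state=(0.960, 0.031, 0.008)
t=0.500: state=(0.957, 0.032, 0.011)
t=0.600: state=(0.954, 0.034, 0.013)
t=0.700: state=(0.950, 0.035, 0.015)
t=0.800: state=(0.946, 0.036, 0.018)
t=0.900: state=(0.942, 0.037, 0.021)
t=1.000: state=(0.938, 0.038, 0.023)
t=1.100: state=(0.934, 0.040, 0.026)
t=1.200: state=(0.930, 0.041, 0.029)
t=1.300: state=(0.926, 0.042, 0.032)
t=1.400: state=(0.921, 0.044, 0.035)
t=1.500: state=(0.917, 0.045, 0.038)
t=1.600: state=(0.912, 0.046, 0.042)
t=1.700: state=(0.907, 0.048, 0.045)
t=1.800: state=(0.902, 0.049, 0.048)
t=1.900: state=(0.897, 0.051, 0.052)
t=2.000: state=(0.892, 0.052, 0.056)
t=2.100: state=(0.887, 0.054, 0.059)
t=2.200: state=(0.881, 0.055, 0.063)
t=2.300: state=(0.876, 0.057, 0.067)
t=2.400: state=(0.870, 0.058, 0.071)
t=2.500: state=(0.865, 0.060, 0.076)
t=2.600: state=(0.859, 0.061, 0.080)
t=2.700: state=(0.853, 0.063, 0.084)
t=2.800: state=(0.847, 0.064, 0.089)
t=2.880: state=(0.842, 0.065, 0.093)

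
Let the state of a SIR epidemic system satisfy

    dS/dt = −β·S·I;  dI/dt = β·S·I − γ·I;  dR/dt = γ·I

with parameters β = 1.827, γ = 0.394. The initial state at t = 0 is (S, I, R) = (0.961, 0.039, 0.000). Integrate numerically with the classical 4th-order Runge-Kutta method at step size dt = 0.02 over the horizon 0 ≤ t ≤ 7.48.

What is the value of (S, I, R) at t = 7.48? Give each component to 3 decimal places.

t=0.000: state=(0.961, 0.039, 0.000)
step 1 (dt=0.02): k1=(-0.068, 0.053, 0.015), k2=(-0.069, 0.054, 0.016), k3=(-0.069, 0.054, 0.016), k4=(-0.070, 0.054, 0.016); state += dt/6·(k1+2k2+2k3+k4)
t=0.020: state=(0.960, 0.040, 0.000)
t=0.040: state=(0.958, 0.041, 0.001)
t=0.060: state=(0.957, 0.042, 0.001)
continuing one RK4 step at a time; state shown every 25 steps (Δt=0.5):
t=0.500: state=(0.914, 0.076, 0.011)
t=1.000: state=(0.830, 0.138, 0.031)
t=1.500: state=(0.704, 0.229, 0.067)
t=2.000: state=(0.544, 0.333, 0.123)
t=2.500: state=(0.385, 0.418, 0.197)
t=3.000: state=(0.257, 0.459, 0.284)
t=3.500: state=(0.169, 0.456, 0.375)
t=4.000: state=(0.113, 0.425, 0.462)
t=4.500: state=(0.078, 0.380, 0.542)
t=5.000: state=(0.056, 0.332, 0.612)
t=5.500: state=(0.042, 0.285, 0.673)
t=6.000: state=(0.033, 0.242, 0.724)
t=6.500: state=(0.027, 0.204, 0.768)
t=7.000: state=(0.023, 0.172, 0.805)
t=7.480: state=(0.020, 0.145, 0.835)

(S, I, R) = (0.020, 0.145, 0.835)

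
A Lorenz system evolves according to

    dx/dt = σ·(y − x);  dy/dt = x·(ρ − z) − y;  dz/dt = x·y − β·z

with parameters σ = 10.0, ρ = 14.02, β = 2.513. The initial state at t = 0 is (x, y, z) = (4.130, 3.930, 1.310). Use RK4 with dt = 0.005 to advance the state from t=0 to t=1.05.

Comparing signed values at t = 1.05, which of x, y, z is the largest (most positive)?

t=0.000: state=(4.130, 3.930, 1.310)
step 1 (dt=0.005): k1=(-2.000, 48.562, 12.939), k2=(-0.736, 48.244, 13.339), k3=(-0.776, 48.281, 13.346), k4=(0.453, 47.996, 13.752); state += dt/6·(k1+2k2+2k3+k4)
t=0.005: state=(4.126, 4.171, 1.377)
t=0.010: state=(4.134, 4.410, 1.448)
t=0.015: state=(4.154, 4.647, 1.523)
continuing one RK4 step at a time; state shown every 10 steps (Δt=0.05):
t=0.050: state=(4.557, 6.297, 2.190)
t=0.100: state=(5.760, 8.753, 3.756)
t=0.150: state=(7.468, 11.207, 6.439)
t=0.200: state=(9.351, 12.944, 10.527)
t=0.250: state=(10.810, 12.775, 15.521)
t=0.300: state=(11.088, 10.109, 19.723)
t=0.350: state=(9.860, 6.112, 21.436)
t=0.400: state=(7.620, 2.724, 20.694)
t=0.450: state=(5.234, 0.780, 18.753)
t=0.500: state=(3.283, -0.022, 16.604)
t=0.550: state=(1.927, -0.226, 14.626)
t=0.600: state=(1.082, -0.200, 12.883)
t=0.650: state=(0.594, -0.118, 11.356)
t=0.700: state=(0.331, -0.040, 10.013)
t=0.750: state=(0.198, 0.019, 8.831)
t=0.800: state=(0.138, 0.064, 7.789)
t=0.850: state=(0.117, 0.101, 6.869)
t=0.900: state=(0.118, 0.139, 6.059)
t=0.950: state=(0.136, 0.183, 5.344)
t=1.000: state=(0.166, 0.240, 4.715)
t=1.050: state=(0.211, 0.316, 4.161)
compare at T: x=0.211, y=0.316, z=4.161

largest component: z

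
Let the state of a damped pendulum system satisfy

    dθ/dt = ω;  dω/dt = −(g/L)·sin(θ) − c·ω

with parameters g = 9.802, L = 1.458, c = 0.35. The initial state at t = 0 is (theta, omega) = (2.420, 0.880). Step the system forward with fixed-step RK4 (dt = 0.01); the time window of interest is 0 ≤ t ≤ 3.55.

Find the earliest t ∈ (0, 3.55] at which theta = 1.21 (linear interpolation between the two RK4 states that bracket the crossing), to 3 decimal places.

t=0.000: state=(2.420, 0.880)
step 1 (dt=0.01): k1=(0.880, -4.749), k2=(0.856, -4.718), k3=(0.856, -4.719), k4=(0.833, -4.689); state += dt/6·(k1+2k2+2k3+k4)
t=0.010: state=(2.429, 0.833)
t=0.020: state=(2.437, 0.786)
t=0.030: state=(2.444, 0.740)
continuing one RK4 step at a time; state shown every 20 steps (Δt=0.2):
t=0.200: state=(2.508, 0.021)
t=0.400: state=(2.433, -0.775)
t=0.600: state=(2.191, -1.666)
t=0.800: state=(1.754, -2.731)
t=0.960: state=(1.245, -3.615)
next step: t=0.970: state=(1.209, -3.666) — theta has crossed 1.21
linear interpolation between t=0.960 (1.24543) and t=0.970 (1.20903) → t≈0.970

t = 0.970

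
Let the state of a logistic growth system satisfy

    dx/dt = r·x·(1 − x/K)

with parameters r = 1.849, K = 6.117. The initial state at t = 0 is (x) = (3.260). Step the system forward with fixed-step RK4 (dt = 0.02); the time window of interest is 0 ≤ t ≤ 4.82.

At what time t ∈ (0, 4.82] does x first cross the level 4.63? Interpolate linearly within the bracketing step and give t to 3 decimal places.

t=0.000: state=(3.260)
step 1 (dt=0.02): k1=(2.815), k2=(2.812), k3=(2.812), k4=(2.808); state += dt/6·(k1+2k2+2k3+k4)
t=0.020: state=(3.316)
t=0.040: state=(3.372)
t=0.060: state=(3.428)
continuing one RK4 step at a time; state shown every 10 steps (Δt=0.2):
t=0.200: state=(3.810)
t=0.400: state=(4.313)
t=0.540: state=(4.624)
next step: t=0.560: state=(4.665) — x has crossed 4.63
linear interpolation between t=0.540 (4.62394) and t=0.560 (4.66528) → t≈0.543

t = 0.543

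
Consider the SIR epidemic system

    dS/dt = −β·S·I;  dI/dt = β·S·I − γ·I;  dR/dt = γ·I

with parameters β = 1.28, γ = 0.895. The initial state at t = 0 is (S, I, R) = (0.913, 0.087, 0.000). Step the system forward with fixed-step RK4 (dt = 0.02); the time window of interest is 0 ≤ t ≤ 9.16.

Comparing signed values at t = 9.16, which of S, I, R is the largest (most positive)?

t=0.000: state=(0.913, 0.087, 0.000)
step 1 (dt=0.02): k1=(-0.102, 0.024, 0.078), k2=(-0.102, 0.024, 0.078), k3=(-0.102, 0.024, 0.078), k4=(-0.102, 0.024, 0.078); state += dt/6·(k1+2k2+2k3+k4)
t=0.020: state=(0.911, 0.087, 0.002)
t=0.040: state=(0.909, 0.088, 0.003)
t=0.060: state=(0.907, 0.088, 0.005)
continuing one RK4 step at a time; state shown every 25 steps (Δt=0.5):
t=0.500: state=(0.860, 0.098, 0.041)
t=1.000: state=(0.806, 0.107, 0.087)
t=1.500: state=(0.751, 0.112, 0.137)
t=2.000: state=(0.698, 0.114, 0.188)
t=2.500: state=(0.649, 0.112, 0.238)
t=3.000: state=(0.605, 0.107, 0.288)
t=3.500: state=(0.566, 0.100, 0.334)
t=4.000: state=(0.533, 0.091, 0.377)
t=4.500: state=(0.504, 0.081, 0.415)
t=5.000: state=(0.480, 0.071, 0.449)
t=5.500: state=(0.461, 0.061, 0.478)
t=6.000: state=(0.444, 0.052, 0.504)
t=6.500: state=(0.431, 0.044, 0.525)
t=7.000: state=(0.420, 0.037, 0.543)
t=7.500: state=(0.411, 0.031, 0.558)
t=8.000: state=(0.404, 0.026, 0.571)
t=8.500: state=(0.398, 0.021, 0.581)
t=9.000: state=(0.393, 0.017, 0.590)
t=9.160: state=(0.391, 0.016, 0.592)
compare at T: S=0.391, I=0.016, R=0.592

largest component: R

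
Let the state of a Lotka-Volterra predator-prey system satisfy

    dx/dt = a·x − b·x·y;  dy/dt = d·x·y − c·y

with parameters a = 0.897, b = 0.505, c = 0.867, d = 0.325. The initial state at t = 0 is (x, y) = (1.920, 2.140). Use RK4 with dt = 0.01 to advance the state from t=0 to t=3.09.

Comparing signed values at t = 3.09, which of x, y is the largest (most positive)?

largest component: x

t=0.000: state=(1.920, 2.140)
step 1 (dt=0.01): k1=(-0.353, -0.520), k2=(-0.350, -0.521), k3=(-0.350, -0.521), k4=(-0.347, -0.521); state += dt/6·(k1+2k2+2k3+k4)
t=0.010: state=(1.917, 2.135)
t=0.020: state=(1.913, 2.130)
t=0.030: state=(1.910, 2.124)
continuing one RK4 step at a time; state shown every 10 steps (Δt=0.1):
t=0.100: state=(1.888, 2.087)
t=0.200: state=(1.861, 2.034)
t=0.300: state=(1.839, 1.981)
t=0.400: state=(1.823, 1.928)
t=0.500: state=(1.811, 1.875)
t=0.600: state=(1.804, 1.823)
t=0.700: state=(1.802, 1.773)
t=0.800: state=(1.805, 1.724)
t=0.900: state=(1.812, 1.676)
t=1.000: state=(1.823, 1.631)
t=1.100: state=(1.839, 1.587)
t=1.200: state=(1.858, 1.545)
t=1.300: state=(1.882, 1.506)
t=1.400: state=(1.910, 1.468)
t=1.500: state=(1.941, 1.433)
t=1.600: state=(1.977, 1.401)
t=1.700: state=(2.016, 1.370)
t=1.800: state=(2.060, 1.343)
t=1.900: state=(2.107, 1.317)
t=2.000: state=(2.157, 1.295)
t=2.100: state=(2.212, 1.274)
t=2.200: state=(2.269, 1.257)
t=2.300: state=(2.331, 1.242)
t=2.400: state=(2.395, 1.230)
t=2.500: state=(2.463, 1.220)
t=2.600: state=(2.533, 1.213)
t=2.700: state=(2.607, 1.210)
t=2.800: state=(2.682, 1.209)
t=2.900: state=(2.760, 1.211)
t=3.000: state=(2.840, 1.216)
t=3.090: state=(2.913, 1.223)
compare at T: x=2.913, y=1.223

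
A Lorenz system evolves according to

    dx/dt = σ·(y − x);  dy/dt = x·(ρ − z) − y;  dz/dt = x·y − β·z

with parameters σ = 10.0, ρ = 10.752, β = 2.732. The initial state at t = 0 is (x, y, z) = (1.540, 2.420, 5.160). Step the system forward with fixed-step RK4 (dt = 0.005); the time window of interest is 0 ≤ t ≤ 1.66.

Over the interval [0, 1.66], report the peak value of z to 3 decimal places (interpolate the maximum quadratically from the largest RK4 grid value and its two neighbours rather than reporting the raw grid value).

max z = 13.493

t=0.000: state=(1.540, 2.420, 5.160)
step 1 (dt=0.005): k1=(8.800, 6.192, -10.370), k2=(8.735, 6.340, -10.222), k3=(8.740, 6.338, -10.223), k4=(8.680, 6.485, -10.075); state += dt/6·(k1+2k2+2k3+k4)
t=0.005: state=(1.584, 2.452, 5.109)
t=0.010: state=(1.627, 2.485, 5.059)
t=0.015: state=(1.670, 2.519, 5.011)
continuing one RK4 step at a time; state shown every 20 steps (Δt=0.1):
t=0.100: state=(2.400, 3.324, 4.426)
t=0.200: state=(3.495, 4.790, 4.421)
t=0.300: state=(5.000, 6.687, 5.527)
t=0.400: state=(6.700, 8.262, 8.145)
t=0.500: state=(7.730, 8.040, 11.560)
t=0.600: state=(7.176, 5.853, 13.441)
t=0.700: state=(5.509, 3.743, 12.841)
t=0.800: state=(3.995, 2.818, 11.075)
t=0.900: state=(3.193, 2.746, 9.267)
t=1.000: state=(3.036, 3.140, 7.835)
t=1.100: state=(3.355, 3.875, 6.933)
t=1.200: state=(4.050, 4.908, 6.700)
t=1.300: state=(5.026, 6.084, 7.303)
t=1.400: state=(6.048, 6.954, 8.778)
t=1.500: state=(6.662, 6.909, 10.628)
t=1.600: state=(6.477, 5.888, 11.823)
t=1.660: state=(6.019, 5.119, 11.938)
largest grid value and its neighbours: z(0.615)=13.48971, z(0.620)=13.49310, z(0.625)=13.49027
parabola through these three points peaks at t≈0.620 with z≈13.49311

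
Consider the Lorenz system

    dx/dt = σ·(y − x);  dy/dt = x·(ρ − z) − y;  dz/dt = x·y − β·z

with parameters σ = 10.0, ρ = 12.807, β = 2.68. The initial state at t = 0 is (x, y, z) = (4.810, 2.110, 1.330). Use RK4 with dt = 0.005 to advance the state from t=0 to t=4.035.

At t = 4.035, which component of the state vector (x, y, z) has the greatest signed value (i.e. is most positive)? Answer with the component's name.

t=0.000: state=(4.810, 2.110, 1.330)
step 1 (dt=0.005): k1=(-27.000, 53.094, 6.585), k2=(-24.998, 52.109, 7.028), k3=(-25.072, 52.163, 7.024), k4=(-23.138, 51.230, 7.448); state += dt/6·(k1+2k2+2k3+k4)
t=0.005: state=(4.685, 2.371, 1.365)
t=0.010: state=(4.578, 2.623, 1.404)
t=0.015: state=(4.489, 2.867, 1.447)
continuing one RK4 step at a time; state shown every 40 steps (Δt=0.2):
t=0.200: state=(7.377, 10.525, 6.757)
t=0.400: state=(9.197, 6.277, 18.773)
t=0.600: state=(2.709, 0.790, 13.280)
t=0.800: state=(1.253, 1.277, 8.001)
t=1.000: state=(2.079, 2.896, 5.193)
t=1.200: state=(4.917, 7.022, 5.767)
t=1.400: state=(8.918, 9.591, 14.023)
t=1.600: state=(5.676, 3.123, 15.625)
t=1.800: state=(2.696, 2.261, 10.476)
t=2.000: state=(3.142, 3.922, 7.423)
t=2.200: state=(5.698, 7.371, 8.325)
t=2.400: state=(7.969, 7.843, 14.197)
t=2.600: state=(5.369, 3.757, 14.177)
t=2.800: state=(3.589, 3.441, 10.436)
t=3.000: state=(4.406, 5.289, 8.711)
t=3.200: state=(6.578, 7.571, 10.901)
t=3.400: state=(6.877, 6.081, 14.159)
t=3.600: state=(4.846, 4.049, 12.570)
t=3.800: state=(4.319, 4.558, 10.182)
t=4.000: state=(5.486, 6.289, 10.099)
t=4.035: state=(5.768, 6.568, 10.405)
compare at T: x=5.768, y=6.568, z=10.405

largest component: z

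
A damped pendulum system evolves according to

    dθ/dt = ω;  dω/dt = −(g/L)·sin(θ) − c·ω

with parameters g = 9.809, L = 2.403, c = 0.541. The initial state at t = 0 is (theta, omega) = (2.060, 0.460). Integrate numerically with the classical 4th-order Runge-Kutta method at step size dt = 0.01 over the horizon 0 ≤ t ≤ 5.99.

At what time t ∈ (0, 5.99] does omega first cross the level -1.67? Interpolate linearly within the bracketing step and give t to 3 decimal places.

t = 0.629

t=0.000: state=(2.060, 0.460)
step 1 (dt=0.01): k1=(0.460, -3.852), k2=(0.441, -3.837), k3=(0.441, -3.837), k4=(0.422, -3.823); state += dt/6·(k1+2k2+2k3+k4)
t=0.010: state=(2.064, 0.422)
t=0.020: state=(2.068, 0.384)
t=0.030: state=(2.072, 0.346)
continuing one RK4 step at a time; state shown every 20 steps (Δt=0.2):
t=0.200: state=(2.078, -0.262)
t=0.400: state=(1.959, -0.929)
t=0.600: state=(1.708, -1.577)
t=0.620: state=(1.676, -1.641)
next step: t=0.630: state=(1.659, -1.673) — omega has crossed -1.67
linear interpolation between t=0.620 (-1.64096) and t=0.630 (-1.67262) → t≈0.629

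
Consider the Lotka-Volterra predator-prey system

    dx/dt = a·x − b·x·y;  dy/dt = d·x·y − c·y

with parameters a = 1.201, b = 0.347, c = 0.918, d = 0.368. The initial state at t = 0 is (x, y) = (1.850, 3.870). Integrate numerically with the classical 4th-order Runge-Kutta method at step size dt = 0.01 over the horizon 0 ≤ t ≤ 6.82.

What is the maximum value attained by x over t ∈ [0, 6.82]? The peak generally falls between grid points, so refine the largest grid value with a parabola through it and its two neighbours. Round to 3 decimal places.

max x = 3.359

t=0.000: state=(1.850, 3.870)
step 1 (dt=0.01): k1=(-0.262, -0.918), k2=(-0.259, -0.919), k3=(-0.259, -0.919), k4=(-0.256, -0.919); state += dt/6·(k1+2k2+2k3+k4)
t=0.010: state=(1.847, 3.861)
t=0.020: state=(1.845, 3.852)
t=0.030: state=(1.842, 3.842)
continuing one RK4 step at a time; state shown every 25 steps (Δt=0.25):
t=0.250: state=(1.804, 3.638)
t=0.500: state=(1.794, 3.412)
t=0.750: state=(1.818, 3.202)
t=1.000: state=(1.875, 3.015)
t=1.250: state=(1.963, 2.859)
t=1.500: state=(2.079, 2.737)
t=1.750: state=(2.223, 2.651)
t=2.000: state=(2.390, 2.605)
t=2.250: state=(2.576, 2.602)
t=2.500: state=(2.771, 2.645)
t=2.750: state=(2.963, 2.738)
t=3.000: state=(3.137, 2.882)
t=3.250: state=(3.272, 3.077)
t=3.500: state=(3.348, 3.319)
t=3.750: state=(3.350, 3.592)
t=4.000: state=(3.272, 3.875)
t=4.250: state=(3.120, 4.135)
t=4.500: state=(2.915, 4.340)
t=4.750: state=(2.685, 4.465)
t=5.000: state=(2.456, 4.495)
t=5.250: state=(2.250, 4.436)
t=5.500: state=(2.078, 4.302)
t=5.750: state=(1.947, 4.114)
t=6.000: state=(1.857, 3.895)
t=6.250: state=(1.807, 3.663)
t=6.500: state=(1.793, 3.436)
t=6.750: state=(1.814, 3.223)
t=6.820: state=(1.826, 3.168)
largest grid value and its neighbours: x(3.620)=3.35902, x(3.630)=3.35911, x(3.640)=3.35908
parabola through these three points peaks at t≈3.633 with x≈3.35912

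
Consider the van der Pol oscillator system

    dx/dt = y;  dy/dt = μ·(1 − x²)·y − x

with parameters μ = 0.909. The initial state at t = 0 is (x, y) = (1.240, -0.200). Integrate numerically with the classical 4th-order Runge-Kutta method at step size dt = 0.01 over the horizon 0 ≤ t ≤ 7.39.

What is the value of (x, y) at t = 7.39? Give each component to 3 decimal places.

(x, y) = (0.819, -1.354)

t=0.000: state=(1.240, -0.200)
step 1 (dt=0.01): k1=(-0.200, -1.142), k2=(-0.206, -1.139), k3=(-0.206, -1.139), k4=(-0.211, -1.136); state += dt/6·(k1+2k2+2k3+k4)
t=0.010: state=(1.238, -0.211)
t=0.020: state=(1.236, -0.223)
t=0.030: state=(1.233, -0.234)
continuing one RK4 step at a time; state shown every 25 steps (Δt=0.25):
t=0.250: state=(1.156, -0.468)
t=0.500: state=(1.008, -0.716)
t=0.750: state=(0.797, -0.978)
t=1.000: state=(0.515, -1.288)
t=1.250: state=(0.147, -1.667)
t=1.500: state=(-0.320, -2.061)
t=1.750: state=(-0.865, -2.222)
t=2.000: state=(-1.382, -1.806)
t=2.250: state=(-1.730, -0.959)
t=2.500: state=(-1.871, -0.217)
t=2.750: state=(-1.864, 0.235)
t=3.000: state=(-1.770, 0.494)
t=3.250: state=(-1.624, 0.669)
t=3.500: state=(-1.437, 0.824)
t=3.750: state=(-1.210, 1.000)
t=4.000: state=(-0.932, 1.230)
t=4.250: state=(-0.587, 1.552)
t=4.500: state=(-0.147, 1.985)
t=4.750: state=(0.408, 2.438)
t=5.000: state=(1.041, 2.511)
t=5.250: state=(1.595, 1.794)
t=5.500: state=(1.911, 0.753)
t=5.750: state=(2.000, 0.031)
t=6.000: state=(1.955, -0.347)
t=6.250: state=(1.841, -0.551)
t=6.500: state=(1.685, -0.693)
t=6.750: state=(1.495, -0.827)
t=7.000: state=(1.269, -0.986)
t=7.250: state=(0.997, -1.199)
t=7.390: state=(0.819, -1.354)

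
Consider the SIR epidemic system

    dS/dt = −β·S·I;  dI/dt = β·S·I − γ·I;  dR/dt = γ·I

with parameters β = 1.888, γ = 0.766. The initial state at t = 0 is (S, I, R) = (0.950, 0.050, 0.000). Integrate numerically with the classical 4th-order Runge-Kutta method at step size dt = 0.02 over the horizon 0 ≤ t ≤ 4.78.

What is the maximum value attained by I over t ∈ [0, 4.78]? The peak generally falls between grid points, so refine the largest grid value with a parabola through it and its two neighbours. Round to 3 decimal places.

max I = 0.249

t=0.000: state=(0.950, 0.050, 0.000)
step 1 (dt=0.02): k1=(-0.090, 0.051, 0.038), k2=(-0.091, 0.052, 0.039), k3=(-0.091, 0.052, 0.039), k4=(-0.091, 0.052, 0.039); state += dt/6·(k1+2k2+2k3+k4)
t=0.020: state=(0.948, 0.051, 0.001)
t=0.040: state=(0.946, 0.052, 0.002)
t=0.060: state=(0.944, 0.053, 0.002)
continuing one RK4 step at a time; state shown every 10 steps (Δt=0.2):
t=0.200: state=(0.930, 0.061, 0.008)
t=0.400: state=(0.907, 0.074, 0.019)
t=0.600: state=(0.879, 0.089, 0.031)
t=0.800: state=(0.848, 0.106, 0.046)
t=1.000: state=(0.811, 0.125, 0.064)
t=1.200: state=(0.771, 0.144, 0.085)
t=1.400: state=(0.728, 0.164, 0.108)
t=1.600: state=(0.681, 0.184, 0.135)
t=1.800: state=(0.634, 0.202, 0.164)
t=2.000: state=(0.585, 0.218, 0.197)
t=2.200: state=(0.537, 0.231, 0.231)
t=2.400: state=(0.492, 0.241, 0.267)
t=2.600: state=(0.448, 0.247, 0.305)
t=2.800: state=(0.408, 0.249, 0.343)
t=3.000: state=(0.372, 0.248, 0.381)
t=3.200: state=(0.339, 0.243, 0.419)
t=3.400: state=(0.309, 0.235, 0.455)
t=3.600: state=(0.284, 0.226, 0.491)
t=3.800: state=(0.261, 0.215, 0.524)
t=4.000: state=(0.241, 0.203, 0.556)
t=4.200: state=(0.224, 0.190, 0.586)
t=4.400: state=(0.209, 0.177, 0.614)
t=4.600: state=(0.196, 0.164, 0.640)
t=4.780: state=(0.186, 0.152, 0.662)
largest grid value and its neighbours: I(2.800)=0.24909, I(2.820)=0.24909, I(2.840)=0.24906
parabola through these three points peaks at t≈2.812 with I≈0.24909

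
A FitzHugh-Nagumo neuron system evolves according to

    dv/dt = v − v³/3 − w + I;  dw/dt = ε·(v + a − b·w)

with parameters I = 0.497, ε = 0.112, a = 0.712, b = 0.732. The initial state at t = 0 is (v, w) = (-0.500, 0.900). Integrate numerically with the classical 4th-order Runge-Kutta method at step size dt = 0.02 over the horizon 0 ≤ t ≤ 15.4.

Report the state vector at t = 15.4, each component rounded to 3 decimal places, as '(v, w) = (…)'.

t=0.000: state=(-0.500, 0.900)
step 1 (dt=0.02): k1=(-0.861, -0.050), k2=(-0.867, -0.051), k3=(-0.867, -0.051), k4=(-0.873, -0.052); state += dt/6·(k1+2k2+2k3+k4)
t=0.020: state=(-0.517, 0.899)
t=0.040: state=(-0.535, 0.898)
t=0.060: state=(-0.553, 0.897)
continuing one RK4 step at a time; state shown every 25 steps (Δt=0.5):
t=0.500: state=(-0.987, 0.862)
t=1.000: state=(-1.449, 0.799)
t=1.500: state=(-1.699, 0.719)
t=2.000: state=(-1.774, 0.633)
t=2.500: state=(-1.774, 0.549)
t=3.000: state=(-1.749, 0.470)
t=3.500: state=(-1.716, 0.395)
t=4.000: state=(-1.680, 0.325)
t=4.500: state=(-1.643, 0.260)
t=5.000: state=(-1.607, 0.199)
t=5.500: state=(-1.570, 0.143)
t=6.000: state=(-1.533, 0.091)
t=6.500: state=(-1.496, 0.044)
t=7.000: state=(-1.459, -0.000)
t=7.500: state=(-1.422, -0.040)
t=8.000: state=(-1.385, -0.076)
t=8.500: state=(-1.348, -0.109)
t=9.000: state=(-1.310, -0.139)
t=9.500: state=(-1.272, -0.165)
t=10.000: state=(-1.234, -0.188)
t=10.500: state=(-1.195, -0.208)
t=11.000: state=(-1.155, -0.225)
t=11.500: state=(-1.114, -0.239)
t=12.000: state=(-1.072, -0.251)
t=12.500: state=(-1.028, -0.259)
t=13.000: state=(-0.981, -0.265)
t=13.500: state=(-0.932, -0.268)
t=14.000: state=(-0.879, -0.267)
t=14.500: state=(-0.820, -0.264)
t=15.000: state=(-0.753, -0.258)
t=15.400: state=(-0.691, -0.250)

(v, w) = (-0.691, -0.250)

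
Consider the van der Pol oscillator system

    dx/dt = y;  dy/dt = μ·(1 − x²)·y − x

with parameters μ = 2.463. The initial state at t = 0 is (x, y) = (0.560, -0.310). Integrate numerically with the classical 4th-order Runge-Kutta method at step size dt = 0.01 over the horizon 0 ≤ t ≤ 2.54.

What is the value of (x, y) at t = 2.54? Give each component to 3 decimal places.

(x, y) = (-1.596, 0.377)

t=0.000: state=(0.560, -0.310)
step 1 (dt=0.01): k1=(-0.310, -1.084), k2=(-0.315, -1.093), k3=(-0.315, -1.093), k4=(-0.321, -1.102); state += dt/6·(k1+2k2+2k3+k4)
t=0.010: state=(0.557, -0.321)
t=0.020: state=(0.554, -0.332)
t=0.030: state=(0.550, -0.343)
continuing one RK4 step at a time; state shown every 10 steps (Δt=0.1):
t=0.100: state=(0.523, -0.428)
t=0.200: state=(0.474, -0.570)
t=0.300: state=(0.408, -0.744)
t=0.400: state=(0.323, -0.962)
t=0.500: state=(0.214, -1.239)
t=0.600: state=(0.073, -1.593)
t=0.700: state=(-0.108, -2.035)
t=0.800: state=(-0.336, -2.546)
t=0.900: state=(-0.616, -3.027)
t=1.000: state=(-0.933, -3.256)
t=1.100: state=(-1.250, -2.990)
t=1.200: state=(-1.515, -2.252)
t=1.300: state=(-1.696, -1.385)
t=1.400: state=(-1.798, -0.694)
t=1.500: state=(-1.844, -0.252)
t=1.600: state=(-1.855, 0.000)
t=1.700: state=(-1.847, 0.140)
t=1.800: state=(-1.829, 0.217)
t=1.900: state=(-1.805, 0.262)
t=2.000: state=(-1.777, 0.290)
t=2.100: state=(-1.747, 0.311)
t=2.200: state=(-1.715, 0.327)
t=2.300: state=(-1.682, 0.341)
t=2.400: state=(-1.647, 0.356)
t=2.500: state=(-1.611, 0.371)
t=2.540: state=(-1.596, 0.377)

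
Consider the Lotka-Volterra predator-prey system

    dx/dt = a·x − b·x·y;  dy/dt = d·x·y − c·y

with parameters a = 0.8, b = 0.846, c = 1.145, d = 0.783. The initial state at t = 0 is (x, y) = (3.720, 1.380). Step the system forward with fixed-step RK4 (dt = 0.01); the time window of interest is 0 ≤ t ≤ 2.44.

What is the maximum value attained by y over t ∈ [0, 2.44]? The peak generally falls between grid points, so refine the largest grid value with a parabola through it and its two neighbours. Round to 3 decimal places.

t=0.000: state=(3.720, 1.380)
step 1 (dt=0.01): k1=(-1.367, 2.440), k2=(-1.403, 2.454), k3=(-1.403, 2.454), k4=(-1.439, 2.467); state += dt/6·(k1+2k2+2k3+k4)
t=0.010: state=(3.706, 1.405)
t=0.020: state=(3.691, 1.429)
t=0.030: state=(3.676, 1.454)
continuing one RK4 step at a time; state shown every 10 steps (Δt=0.1):
t=0.100: state=(3.548, 1.637)
t=0.200: state=(3.308, 1.910)
t=0.300: state=(3.014, 2.182)
t=0.400: state=(2.685, 2.433)
t=0.500: state=(2.346, 2.642)
t=0.600: state=(2.019, 2.795)
t=0.700: state=(1.719, 2.884)
t=0.800: state=(1.457, 2.912)
t=0.900: state=(1.234, 2.885)
t=1.000: state=(1.051, 2.813)
t=1.100: state=(0.901, 2.707)
t=1.200: state=(0.780, 2.578)
t=1.300: state=(0.684, 2.434)
t=1.400: state=(0.607, 2.283)
t=1.500: state=(0.545, 2.130)
t=1.600: state=(0.497, 1.978)
t=1.700: state=(0.458, 1.831)
t=1.800: state=(0.427, 1.691)
t=1.900: state=(0.403, 1.558)
t=2.000: state=(0.385, 1.433)
t=2.100: state=(0.371, 1.316)
t=2.200: state=(0.362, 1.208)
t=2.300: state=(0.355, 1.108)
t=2.400: state=(0.352, 1.016)
t=2.440: state=(0.351, 0.981)
largest grid value and its neighbours: y(0.790)=2.91186, y(0.800)=2.91200, y(0.810)=2.91160
parabola through these three points peaks at t≈0.798 with y≈2.91202

max y = 2.912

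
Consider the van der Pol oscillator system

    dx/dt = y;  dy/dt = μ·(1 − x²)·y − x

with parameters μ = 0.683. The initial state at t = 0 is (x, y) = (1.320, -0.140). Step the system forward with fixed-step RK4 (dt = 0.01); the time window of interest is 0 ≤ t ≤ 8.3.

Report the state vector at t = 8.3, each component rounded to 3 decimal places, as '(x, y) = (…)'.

t=0.000: state=(1.320, -0.140)
step 1 (dt=0.01): k1=(-0.140, -1.249), k2=(-0.146, -1.245), k3=(-0.146, -1.245), k4=(-0.152, -1.242); state += dt/6·(k1+2k2+2k3+k4)
t=0.010: state=(1.319, -0.152)
t=0.020: state=(1.317, -0.165)
t=0.030: state=(1.315, -0.177)
continuing one RK4 step at a time; state shown every 50 steps (Δt=0.5):
t=0.500: state=(1.107, -0.689)
t=1.000: state=(0.636, -1.207)
t=1.500: state=(-0.116, -1.804)
t=2.000: state=(-1.088, -1.876)
t=2.500: state=(-1.752, -0.663)
t=3.000: state=(-1.806, 0.327)
t=3.500: state=(-1.511, 0.812)
t=4.000: state=(-1.002, 1.240)
t=4.500: state=(-0.237, 1.860)
t=5.000: state=(0.844, 2.316)
t=5.500: state=(1.775, 1.135)
t=6.000: state=(1.975, -0.173)
t=6.500: state=(1.736, -0.712)
t=7.000: state=(1.289, -1.078)
t=7.500: state=(0.633, -1.587)
t=8.000: state=(-0.335, -2.271)
t=8.300: state=(-1.037, -2.300)

(x, y) = (-1.037, -2.300)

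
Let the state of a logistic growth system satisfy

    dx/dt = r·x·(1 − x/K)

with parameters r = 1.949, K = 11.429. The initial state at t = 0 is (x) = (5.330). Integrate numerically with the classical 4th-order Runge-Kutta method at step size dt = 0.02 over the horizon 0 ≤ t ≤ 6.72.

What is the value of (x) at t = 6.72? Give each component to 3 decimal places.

t=0.000: state=(5.330)
step 1 (dt=0.02): k1=(5.544), k2=(5.550), k3=(5.550), k4=(5.556); state += dt/6·(k1+2k2+2k3+k4)
t=0.020: state=(5.441)
t=0.040: state=(5.552)
t=0.060: state=(5.664)
continuing one RK4 step at a time; state shown every 25 steps (Δt=0.5):
t=0.500: state=(7.982)
t=1.000: state=(9.827)
t=1.500: state=(10.767)
t=2.000: state=(11.170)
t=2.500: state=(11.330)
t=3.000: state=(11.391)
t=3.500: state=(11.415)
t=4.000: state=(11.424)
t=4.500: state=(11.427)
t=5.000: state=(11.428)
t=5.500: state=(11.429)
t=6.000: state=(11.429)
t=6.500: state=(11.429)
t=6.720: state=(11.429)

(x) = (11.429)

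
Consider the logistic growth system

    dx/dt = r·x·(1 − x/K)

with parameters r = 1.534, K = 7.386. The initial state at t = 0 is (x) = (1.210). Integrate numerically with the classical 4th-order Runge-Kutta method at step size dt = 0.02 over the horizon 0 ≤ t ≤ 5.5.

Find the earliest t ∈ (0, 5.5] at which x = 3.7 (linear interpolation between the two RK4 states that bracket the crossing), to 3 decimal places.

t=0.000: state=(1.210)
step 1 (dt=0.02): k1=(1.552), k2=(1.568), k3=(1.568), k4=(1.584); state += dt/6·(k1+2k2+2k3+k4)
t=0.020: state=(1.241)
t=0.040: state=(1.273)
t=0.060: state=(1.306)
continuing one RK4 step at a time; state shown every 10 steps (Δt=0.2):
t=0.200: state=(1.553)
t=0.400: state=(1.963)
t=0.600: state=(2.435)
t=0.800: state=(2.959)
t=1.000: state=(3.516)
t=1.060: state=(3.686)
next step: t=1.080: state=(3.742) — x has crossed 3.7
linear interpolation between t=1.060 (3.68559) and t=1.080 (3.74224) → t≈1.065

t = 1.065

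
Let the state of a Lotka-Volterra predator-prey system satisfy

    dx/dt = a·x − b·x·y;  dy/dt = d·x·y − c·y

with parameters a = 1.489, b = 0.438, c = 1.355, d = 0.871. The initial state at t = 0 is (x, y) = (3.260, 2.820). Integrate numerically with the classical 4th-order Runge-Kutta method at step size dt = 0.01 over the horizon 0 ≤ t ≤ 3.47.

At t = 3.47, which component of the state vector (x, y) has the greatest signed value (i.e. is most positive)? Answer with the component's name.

largest component: y

t=0.000: state=(3.260, 2.820)
step 1 (dt=0.01): k1=(0.828, 4.186), k2=(0.799, 4.227), k3=(0.798, 4.227), k4=(0.769, 4.269); state += dt/6·(k1+2k2+2k3+k4)
t=0.010: state=(3.268, 2.862)
t=0.020: state=(3.275, 2.905)
t=0.030: state=(3.282, 2.949)
continuing one RK4 step at a time; state shown every 20 steps (Δt=0.2):
t=0.200: state=(3.290, 3.821)
t=0.400: state=(3.006, 5.066)
t=0.600: state=(2.462, 6.236)
t=0.800: state=(1.855, 6.923)
t=1.000: state=(1.354, 6.966)
t=1.200: state=(1.008, 6.512)
t=1.400: state=(0.791, 5.799)
t=1.600: state=(0.663, 5.014)
t=1.800: state=(0.595, 4.264)
t=2.000: state=(0.569, 3.597)
t=2.200: state=(0.573, 3.029)
t=2.400: state=(0.605, 2.558)
t=2.600: state=(0.663, 2.178)
t=2.800: state=(0.748, 1.877)
t=3.000: state=(0.863, 1.647)
t=3.200: state=(1.015, 1.478)
t=3.400: state=(1.207, 1.367)
t=3.470: state=(1.285, 1.341)
compare at T: x=1.285, y=1.341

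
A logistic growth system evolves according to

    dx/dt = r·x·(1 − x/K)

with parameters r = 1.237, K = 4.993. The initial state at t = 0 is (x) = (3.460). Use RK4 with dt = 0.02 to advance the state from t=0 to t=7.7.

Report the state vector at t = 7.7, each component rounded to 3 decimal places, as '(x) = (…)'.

t=0.000: state=(3.460)
step 1 (dt=0.02): k1=(1.314), k2=(1.308), k3=(1.308), k4=(1.301); state += dt/6·(k1+2k2+2k3+k4)
t=0.020: state=(3.486)
t=0.040: state=(3.512)
t=0.060: state=(3.538)
continuing one RK4 step at a time; state shown every 25 steps (Δt=0.5):
t=0.500: state=(4.031)
t=1.000: state=(4.424)
t=1.500: state=(4.669)
t=2.000: state=(4.813)
t=2.500: state=(4.895)
t=3.000: state=(4.939)
t=3.500: state=(4.964)
t=4.000: state=(4.977)
t=4.500: state=(4.985)
t=5.000: state=(4.988)
t=5.500: state=(4.991)
t=6.000: state=(4.992)
t=6.500: state=(4.992)
t=7.000: state=(4.993)
t=7.500: state=(4.993)
t=7.700: state=(4.993)

(x) = (4.993)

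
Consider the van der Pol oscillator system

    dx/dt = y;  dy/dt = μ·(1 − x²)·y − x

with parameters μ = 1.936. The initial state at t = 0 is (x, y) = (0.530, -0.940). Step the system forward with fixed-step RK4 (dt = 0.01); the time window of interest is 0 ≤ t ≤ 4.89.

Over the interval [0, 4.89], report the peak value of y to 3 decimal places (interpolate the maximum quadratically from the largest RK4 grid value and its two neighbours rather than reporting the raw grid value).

t=0.000: state=(0.530, -0.940)
step 1 (dt=0.01): k1=(-0.940, -1.839), k2=(-0.949, -1.856), k3=(-0.949, -1.856), k4=(-0.959, -1.873); state += dt/6·(k1+2k2+2k3+k4)
t=0.010: state=(0.521, -0.959)
t=0.020: state=(0.511, -0.977)
t=0.030: state=(0.501, -0.997)
continuing one RK4 step at a time; state shown every 20 steps (Δt=0.2):
t=0.200: state=(0.300, -1.391)
t=0.400: state=(-0.041, -2.063)
t=0.600: state=(-0.536, -2.865)
t=0.800: state=(-1.145, -3.008)
t=1.000: state=(-1.641, -1.801)
t=1.200: state=(-1.865, -0.546)
t=1.400: state=(-1.907, 0.039)
t=1.600: state=(-1.874, 0.254)
t=1.800: state=(-1.813, 0.341)
t=2.000: state=(-1.740, 0.390)
t=2.200: state=(-1.658, 0.430)
t=2.400: state=(-1.567, 0.473)
t=2.600: state=(-1.468, 0.525)
t=2.800: state=(-1.356, 0.593)
t=3.000: state=(-1.229, 0.686)
t=3.200: state=(-1.079, 0.821)
t=3.400: state=(-0.896, 1.027)
t=3.600: state=(-0.660, 1.362)
t=3.800: state=(-0.336, 1.929)
t=4.000: state=(0.135, 2.839)
t=4.200: state=(0.801, 3.707)
t=4.400: state=(1.505, 2.967)
t=4.600: state=(1.909, 1.115)
t=4.800: state=(2.016, 0.125)
t=4.890: state=(2.018, -0.067)
largest grid value and its neighbours: y(4.230)=3.73839, y(4.240)=3.73865, y(4.250)=3.73339
parabola through these three points peaks at t≈4.235 with y≈3.73921

max y = 3.739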